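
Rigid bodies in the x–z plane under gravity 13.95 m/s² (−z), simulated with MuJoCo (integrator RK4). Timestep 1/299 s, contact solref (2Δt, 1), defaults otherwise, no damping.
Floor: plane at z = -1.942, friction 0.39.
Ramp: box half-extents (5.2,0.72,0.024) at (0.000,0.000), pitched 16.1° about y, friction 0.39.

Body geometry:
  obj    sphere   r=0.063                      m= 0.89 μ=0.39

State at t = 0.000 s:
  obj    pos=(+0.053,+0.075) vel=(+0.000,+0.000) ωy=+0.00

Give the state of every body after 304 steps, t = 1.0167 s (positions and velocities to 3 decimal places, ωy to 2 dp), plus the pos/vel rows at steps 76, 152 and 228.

State at t = 1.0167 s:
  obj    pos=(+1.425,-0.321) vel=(+2.699,-0.779) ωy=+44.59

Key-timestep trajectory:
   step    t(s)  obj.x    obj.z    obj.vx   obj.vz 
     76  0.2542   +0.139  +0.050  +0.675  -0.195
    152  0.5084   +0.396  -0.024  +1.350  -0.390
    228  0.7625   +0.825  -0.148  +2.024  -0.584


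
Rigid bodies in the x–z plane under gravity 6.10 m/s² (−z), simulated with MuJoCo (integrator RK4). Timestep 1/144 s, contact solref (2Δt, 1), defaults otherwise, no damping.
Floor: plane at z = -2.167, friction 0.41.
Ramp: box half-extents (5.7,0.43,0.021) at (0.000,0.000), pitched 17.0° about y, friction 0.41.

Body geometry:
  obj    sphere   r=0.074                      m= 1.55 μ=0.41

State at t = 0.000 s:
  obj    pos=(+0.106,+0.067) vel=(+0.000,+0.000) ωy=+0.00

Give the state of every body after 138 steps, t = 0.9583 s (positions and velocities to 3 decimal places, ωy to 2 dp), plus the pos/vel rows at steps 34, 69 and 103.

State at t = 0.9583 s:
  obj    pos=(+0.665,-0.104) vel=(+1.168,-0.357) ωy=+16.49

Key-timestep trajectory:
   step    t(s)  obj.x    obj.z    obj.vx   obj.vz 
     34  0.2361   +0.140  +0.057  +0.288  -0.088
     69  0.4792   +0.246  +0.024  +0.584  -0.178
    103  0.7153   +0.418  -0.028  +0.871  -0.266


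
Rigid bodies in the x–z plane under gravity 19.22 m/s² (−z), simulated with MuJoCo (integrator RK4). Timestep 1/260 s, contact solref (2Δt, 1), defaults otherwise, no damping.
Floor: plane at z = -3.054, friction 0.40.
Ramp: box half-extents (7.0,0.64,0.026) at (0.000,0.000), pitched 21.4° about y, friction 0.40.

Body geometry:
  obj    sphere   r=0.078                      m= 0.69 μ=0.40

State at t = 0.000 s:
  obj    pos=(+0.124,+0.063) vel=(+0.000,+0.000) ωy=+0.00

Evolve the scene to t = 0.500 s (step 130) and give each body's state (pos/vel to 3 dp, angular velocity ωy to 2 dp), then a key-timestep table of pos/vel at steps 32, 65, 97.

State at t = 0.500 s:
  obj    pos=(+0.707,-0.165) vel=(+2.332,-0.914) ωy=+32.10

Key-timestep trajectory:
   step    t(s)  obj.x    obj.z    obj.vx   obj.vz 
     32  0.1231   +0.159  +0.049  +0.574  -0.225
     65  0.2500   +0.270  +0.006  +1.166  -0.457
     97  0.3731   +0.449  -0.064  +1.740  -0.682


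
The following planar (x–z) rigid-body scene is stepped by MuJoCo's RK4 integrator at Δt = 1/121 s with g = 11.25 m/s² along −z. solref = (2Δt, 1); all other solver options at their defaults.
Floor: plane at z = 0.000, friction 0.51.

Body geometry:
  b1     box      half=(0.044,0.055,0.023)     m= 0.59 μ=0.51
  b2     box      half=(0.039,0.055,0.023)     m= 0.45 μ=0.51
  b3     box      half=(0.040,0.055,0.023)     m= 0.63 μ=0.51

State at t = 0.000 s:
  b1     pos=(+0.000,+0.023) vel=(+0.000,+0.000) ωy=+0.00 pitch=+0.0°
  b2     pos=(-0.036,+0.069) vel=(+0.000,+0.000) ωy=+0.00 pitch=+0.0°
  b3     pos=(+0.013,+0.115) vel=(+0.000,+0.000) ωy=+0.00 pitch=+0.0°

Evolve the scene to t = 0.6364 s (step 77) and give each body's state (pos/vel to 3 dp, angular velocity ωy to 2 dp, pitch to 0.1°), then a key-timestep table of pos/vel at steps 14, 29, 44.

State at t = 0.6364 s:
  b1     pos=(+0.000,+0.023) vel=(+0.000,+0.000) ωy=+0.00 pitch=+0.0°
  b2     pos=(-0.036,+0.069) vel=(+0.000,+0.000) ωy=+0.00 pitch=-0.1°
  b3     pos=(+0.107,+0.023) vel=(+0.000,+0.000) ωy=+0.00 pitch=+180.0°

Key-timestep trajectory:
   step    t(s)  b1.x    b1.z    b1.vx   b1.vz   b2.x    b2.z    b2.vx   b2.vz   b3.x    b3.z    b3.vx   b3.vz 
     14  0.1157   +0.000  +0.023  +0.000  +0.001   -0.036  +0.069  -0.001  +0.001   +0.026  +0.103  +0.196  -0.315
     29  0.2397   +0.000  +0.023  +0.000  +0.000   -0.036  +0.069  +0.000  +0.000   +0.067  +0.080  +0.438  -0.300
     44  0.3636   +0.000  +0.023  +0.000  +0.000   -0.036  +0.069  +0.000  +0.000   +0.109  +0.019  -0.045  +0.143


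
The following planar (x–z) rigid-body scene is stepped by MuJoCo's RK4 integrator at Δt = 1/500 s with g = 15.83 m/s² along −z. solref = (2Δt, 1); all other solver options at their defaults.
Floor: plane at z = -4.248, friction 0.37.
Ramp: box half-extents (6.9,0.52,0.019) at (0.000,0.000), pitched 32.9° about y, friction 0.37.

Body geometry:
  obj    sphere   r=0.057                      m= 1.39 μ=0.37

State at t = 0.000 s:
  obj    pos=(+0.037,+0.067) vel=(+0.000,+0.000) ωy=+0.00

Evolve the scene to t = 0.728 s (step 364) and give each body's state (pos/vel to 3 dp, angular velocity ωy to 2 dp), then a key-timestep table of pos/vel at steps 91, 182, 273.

State at t = 0.728 s:
  obj    pos=(+1.403,-0.817) vel=(+3.754,-2.429) ωy=+78.43

Key-timestep trajectory:
   step    t(s)  obj.x    obj.z    obj.vx   obj.vz 
     91  0.1820   +0.122  +0.011  +0.939  -0.607
    182  0.3640   +0.379  -0.154  +1.877  -1.214
    273  0.5460   +0.806  -0.431  +2.816  -1.822


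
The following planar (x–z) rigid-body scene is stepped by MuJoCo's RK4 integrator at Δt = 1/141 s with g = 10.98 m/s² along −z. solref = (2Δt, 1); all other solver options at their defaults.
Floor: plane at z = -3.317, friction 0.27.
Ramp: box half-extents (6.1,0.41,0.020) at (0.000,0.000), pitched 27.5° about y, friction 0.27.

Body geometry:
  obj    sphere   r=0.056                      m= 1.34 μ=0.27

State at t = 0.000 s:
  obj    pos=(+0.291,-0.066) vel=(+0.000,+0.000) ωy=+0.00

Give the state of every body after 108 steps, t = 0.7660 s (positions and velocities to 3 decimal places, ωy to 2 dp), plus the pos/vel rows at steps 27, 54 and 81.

State at t = 0.7660 s:
  obj    pos=(+1.234,-0.556) vel=(+2.461,-1.281) ωy=+49.52

Key-timestep trajectory:
   step    t(s)  obj.x    obj.z    obj.vx   obj.vz 
     27  0.1915   +0.350  -0.097  +0.615  -0.320
     54  0.3830   +0.527  -0.189  +1.230  -0.641
     81  0.5745   +0.821  -0.342  +1.846  -0.961


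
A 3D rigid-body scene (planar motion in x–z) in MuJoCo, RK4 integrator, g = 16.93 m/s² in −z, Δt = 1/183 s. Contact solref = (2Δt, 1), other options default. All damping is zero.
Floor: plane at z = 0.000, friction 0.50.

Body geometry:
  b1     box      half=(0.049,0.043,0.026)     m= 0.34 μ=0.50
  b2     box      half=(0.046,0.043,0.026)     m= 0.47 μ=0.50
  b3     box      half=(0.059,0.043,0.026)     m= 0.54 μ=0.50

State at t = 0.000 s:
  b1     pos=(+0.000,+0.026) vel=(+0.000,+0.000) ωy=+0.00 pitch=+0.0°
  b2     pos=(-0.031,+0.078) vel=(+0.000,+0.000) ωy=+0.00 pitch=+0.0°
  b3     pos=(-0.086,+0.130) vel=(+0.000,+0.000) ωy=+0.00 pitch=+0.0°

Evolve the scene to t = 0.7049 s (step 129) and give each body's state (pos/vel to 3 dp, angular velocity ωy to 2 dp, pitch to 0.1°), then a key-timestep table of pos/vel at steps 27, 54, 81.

State at t = 0.7049 s:
  b1     pos=(+0.000,+0.026) vel=(+0.000,+0.000) ωy=+0.00 pitch=+0.0°
  b2     pos=(-0.147,+0.049) vel=(+0.000,+0.000) ωy=-0.01 pitch=-142.3°
  b3     pos=(-0.253,+0.026) vel=(+0.000,+0.000) ωy=+0.00 pitch=+180.0°

Key-timestep trajectory:
   step    t(s)  b1.x    b1.z    b1.vx   b1.vz   b2.x    b2.z    b2.vx   b2.vz   b3.x    b3.z    b3.vx   b3.vz 
     27  0.1475   +0.000  +0.026  +0.001  +0.000   -0.042  +0.083  -0.192  +0.012   -0.119  +0.103  -0.430  -0.616
     54  0.2951   +0.000  +0.026  +0.000  +0.000   -0.099  +0.046  -0.572  -0.229   -0.191  +0.064  -0.420  -0.024
     81  0.4426   +0.000  +0.026  +0.000  +0.000   -0.132  +0.053  -0.178  -0.016   -0.252  +0.025  +0.015  +0.078


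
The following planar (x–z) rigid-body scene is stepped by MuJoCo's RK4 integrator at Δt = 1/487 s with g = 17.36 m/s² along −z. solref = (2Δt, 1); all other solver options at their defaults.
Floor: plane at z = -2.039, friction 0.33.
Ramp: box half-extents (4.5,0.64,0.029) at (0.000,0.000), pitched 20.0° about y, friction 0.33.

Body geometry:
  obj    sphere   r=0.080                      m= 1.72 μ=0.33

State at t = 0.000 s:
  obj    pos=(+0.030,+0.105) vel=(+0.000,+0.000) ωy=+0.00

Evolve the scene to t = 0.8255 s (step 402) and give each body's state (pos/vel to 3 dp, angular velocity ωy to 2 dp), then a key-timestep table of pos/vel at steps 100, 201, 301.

State at t = 0.8255 s:
  obj    pos=(+1.388,-0.389) vel=(+3.290,-1.197) ωy=+43.76

Key-timestep trajectory:
   step    t(s)  obj.x    obj.z    obj.vx   obj.vz 
    100  0.2053   +0.114  +0.074  +0.818  -0.298
    201  0.4127   +0.370  -0.018  +1.645  -0.599
    301  0.6181   +0.791  -0.172  +2.463  -0.897


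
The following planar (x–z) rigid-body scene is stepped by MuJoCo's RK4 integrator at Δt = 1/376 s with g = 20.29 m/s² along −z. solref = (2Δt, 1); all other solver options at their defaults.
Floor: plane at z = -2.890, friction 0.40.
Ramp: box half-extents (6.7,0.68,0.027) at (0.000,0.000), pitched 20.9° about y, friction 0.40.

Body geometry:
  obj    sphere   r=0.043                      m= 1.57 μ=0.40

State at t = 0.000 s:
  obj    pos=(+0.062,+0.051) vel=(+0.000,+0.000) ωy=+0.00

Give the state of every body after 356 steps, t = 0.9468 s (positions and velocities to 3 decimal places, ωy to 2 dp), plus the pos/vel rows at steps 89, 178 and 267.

State at t = 0.9468 s:
  obj    pos=(+2.227,-0.776) vel=(+4.573,-1.746) ωy=+113.83

Key-timestep trajectory:
   step    t(s)  obj.x    obj.z    obj.vx   obj.vz 
     89  0.2367   +0.197  +0.000  +1.143  -0.437
    178  0.4734   +0.603  -0.155  +2.287  -0.873
    267  0.7101   +1.280  -0.414  +3.430  -1.310


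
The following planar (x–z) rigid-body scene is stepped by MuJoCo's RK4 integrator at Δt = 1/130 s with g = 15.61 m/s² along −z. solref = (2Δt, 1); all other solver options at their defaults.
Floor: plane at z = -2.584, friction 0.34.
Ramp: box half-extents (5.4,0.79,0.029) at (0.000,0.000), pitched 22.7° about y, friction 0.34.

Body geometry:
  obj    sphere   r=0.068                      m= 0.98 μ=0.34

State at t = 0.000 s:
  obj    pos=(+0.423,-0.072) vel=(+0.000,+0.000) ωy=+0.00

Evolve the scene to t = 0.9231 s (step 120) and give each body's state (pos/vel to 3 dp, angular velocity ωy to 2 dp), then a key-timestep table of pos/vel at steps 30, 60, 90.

State at t = 0.9231 s:
  obj    pos=(+2.114,-0.779) vel=(+3.664,-1.533) ωy=+58.40

Key-timestep trajectory:
   step    t(s)  obj.x    obj.z    obj.vx   obj.vz 
     30  0.2308   +0.529  -0.116  +0.916  -0.383
     60  0.4615   +0.846  -0.249  +1.832  -0.766
     90  0.6923   +1.374  -0.470  +2.748  -1.150


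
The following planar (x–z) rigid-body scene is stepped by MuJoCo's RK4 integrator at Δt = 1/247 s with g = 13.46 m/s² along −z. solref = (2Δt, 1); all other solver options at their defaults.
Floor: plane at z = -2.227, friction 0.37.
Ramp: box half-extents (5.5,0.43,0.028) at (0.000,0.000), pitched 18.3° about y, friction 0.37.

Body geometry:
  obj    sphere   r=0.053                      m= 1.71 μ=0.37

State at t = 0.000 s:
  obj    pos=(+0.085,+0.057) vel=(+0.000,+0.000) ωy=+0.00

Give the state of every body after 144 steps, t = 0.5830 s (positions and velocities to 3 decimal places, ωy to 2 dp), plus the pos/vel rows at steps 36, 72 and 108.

State at t = 0.5830 s:
  obj    pos=(+0.572,-0.104) vel=(+1.671,-0.553) ωy=+33.20

Key-timestep trajectory:
   step    t(s)  obj.x    obj.z    obj.vx   obj.vz 
     36  0.1457   +0.116  +0.047  +0.418  -0.138
     72  0.2915   +0.207  +0.017  +0.836  -0.276
    108  0.4372   +0.359  -0.033  +1.253  -0.414


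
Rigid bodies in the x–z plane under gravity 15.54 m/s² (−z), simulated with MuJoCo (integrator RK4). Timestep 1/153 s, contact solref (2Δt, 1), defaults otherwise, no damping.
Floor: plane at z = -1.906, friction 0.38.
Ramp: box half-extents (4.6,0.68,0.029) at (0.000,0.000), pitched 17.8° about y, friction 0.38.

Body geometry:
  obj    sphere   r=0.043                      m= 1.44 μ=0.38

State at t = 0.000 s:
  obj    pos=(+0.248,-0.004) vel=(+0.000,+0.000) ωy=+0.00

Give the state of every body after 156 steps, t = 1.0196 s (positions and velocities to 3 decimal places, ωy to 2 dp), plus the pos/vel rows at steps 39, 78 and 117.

State at t = 1.0196 s:
  obj    pos=(+1.927,-0.543) vel=(+3.294,-1.058) ωy=+80.45

Key-timestep trajectory:
   step    t(s)  obj.x    obj.z    obj.vx   obj.vz 
     39  0.2549   +0.353  -0.038  +0.824  -0.264
     78  0.5098   +0.668  -0.139  +1.647  -0.529
    117  0.7647   +1.193  -0.307  +2.470  -0.793


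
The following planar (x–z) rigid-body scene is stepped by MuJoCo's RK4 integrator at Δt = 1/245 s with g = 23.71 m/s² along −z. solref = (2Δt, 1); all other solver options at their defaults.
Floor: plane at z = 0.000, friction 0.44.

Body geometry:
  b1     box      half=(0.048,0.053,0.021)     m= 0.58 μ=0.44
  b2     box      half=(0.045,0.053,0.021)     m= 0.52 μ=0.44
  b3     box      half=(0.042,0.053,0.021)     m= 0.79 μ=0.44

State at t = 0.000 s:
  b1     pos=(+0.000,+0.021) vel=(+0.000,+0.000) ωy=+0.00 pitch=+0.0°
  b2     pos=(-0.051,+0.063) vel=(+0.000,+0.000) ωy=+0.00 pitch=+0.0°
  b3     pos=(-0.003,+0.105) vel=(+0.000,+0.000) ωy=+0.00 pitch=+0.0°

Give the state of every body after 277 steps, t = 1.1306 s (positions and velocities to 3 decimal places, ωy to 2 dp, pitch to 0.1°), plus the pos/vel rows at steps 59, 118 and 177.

State at t = 1.1306 s:
  b1     pos=(+0.000,+0.021) vel=(+0.000,+0.000) ωy=+0.00 pitch=+0.0°
  b2     pos=(-0.096,+0.045) vel=(+0.000,+0.000) ωy=+0.00 pitch=-90.0°
  b3     pos=(+0.107,+0.021) vel=(+0.000,+0.000) ωy=+0.00 pitch=+180.0°

Key-timestep trajectory:
   step    t(s)  b1.x    b1.z    b1.vx   b1.vz   b2.x    b2.z    b2.vx   b2.vz   b3.x    b3.z    b3.vx   b3.vz 
     59  0.2408   +0.000  +0.021  +0.000  +0.000   -0.061  +0.059  -0.218  -0.149   +0.060  +0.083  +0.484  -0.129
    118  0.4816   +0.000  +0.021  +0.000  +0.000   -0.115  +0.050  -0.021  +0.001   +0.107  +0.021  +0.000  +0.000
    177  0.7224   +0.000  +0.021  +0.000  +0.000   -0.089  +0.048  +0.031  +0.014   +0.107  +0.021  +0.000  +0.000


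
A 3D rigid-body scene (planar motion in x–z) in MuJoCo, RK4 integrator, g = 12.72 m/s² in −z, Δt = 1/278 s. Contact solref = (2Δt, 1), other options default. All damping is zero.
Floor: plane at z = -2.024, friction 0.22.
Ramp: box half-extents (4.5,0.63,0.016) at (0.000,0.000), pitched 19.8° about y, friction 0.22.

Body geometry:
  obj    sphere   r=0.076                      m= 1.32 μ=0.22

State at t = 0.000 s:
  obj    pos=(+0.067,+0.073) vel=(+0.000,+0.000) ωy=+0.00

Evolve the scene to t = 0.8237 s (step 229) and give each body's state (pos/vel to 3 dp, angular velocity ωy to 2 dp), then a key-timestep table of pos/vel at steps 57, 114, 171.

State at t = 0.8237 s:
  obj    pos=(+1.050,-0.280) vel=(+2.385,-0.859) ωy=+33.35

Key-timestep trajectory:
   step    t(s)  obj.x    obj.z    obj.vx   obj.vz 
     57  0.2050   +0.128  +0.052  +0.594  -0.214
    114  0.4101   +0.311  -0.014  +1.188  -0.428
    171  0.6151   +0.615  -0.124  +1.781  -0.641


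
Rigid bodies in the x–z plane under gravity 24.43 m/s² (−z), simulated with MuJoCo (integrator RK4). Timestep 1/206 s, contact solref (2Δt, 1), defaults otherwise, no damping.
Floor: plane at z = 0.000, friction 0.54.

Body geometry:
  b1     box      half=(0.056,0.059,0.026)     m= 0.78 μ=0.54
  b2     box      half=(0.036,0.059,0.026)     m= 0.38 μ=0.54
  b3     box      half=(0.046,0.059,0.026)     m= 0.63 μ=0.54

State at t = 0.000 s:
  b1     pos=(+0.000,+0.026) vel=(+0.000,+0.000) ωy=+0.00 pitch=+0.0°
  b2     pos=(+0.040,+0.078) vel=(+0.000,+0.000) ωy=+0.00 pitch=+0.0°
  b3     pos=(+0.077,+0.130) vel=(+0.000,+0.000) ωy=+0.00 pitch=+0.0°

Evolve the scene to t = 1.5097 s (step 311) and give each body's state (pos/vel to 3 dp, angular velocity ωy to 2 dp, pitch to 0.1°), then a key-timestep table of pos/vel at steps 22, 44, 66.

State at t = 1.5097 s:
  b1     pos=(+0.000,+0.026) vel=(+0.000,+0.000) ωy=+0.00 pitch=+0.0°
  b2     pos=(+0.092,+0.036) vel=(+0.000,+0.000) ωy=+0.00 pitch=+90.0°
  b3     pos=(+0.241,+0.026) vel=(+0.000,+0.000) ωy=+0.00 pitch=+180.0°

Key-timestep trajectory:
   step    t(s)  b1.x    b1.z    b1.vx   b1.vz   b2.x    b2.z    b2.vx   b2.vz   b3.x    b3.z    b3.vx   b3.vz 
     22  0.1068   +0.000  +0.026  -0.001  +0.000   +0.047  +0.081  +0.172  +0.058   +0.096  +0.122  +0.411  -0.224
     44  0.2136   +0.000  +0.026  +0.000  +0.000   +0.086  +0.051  +0.463  -1.210   +0.163  +0.044  +0.855  -0.035
     66  0.3204   +0.000  +0.026  +0.000  +0.000   +0.092  +0.036  +0.000  +0.001   +0.226  +0.040  +0.689  -0.555


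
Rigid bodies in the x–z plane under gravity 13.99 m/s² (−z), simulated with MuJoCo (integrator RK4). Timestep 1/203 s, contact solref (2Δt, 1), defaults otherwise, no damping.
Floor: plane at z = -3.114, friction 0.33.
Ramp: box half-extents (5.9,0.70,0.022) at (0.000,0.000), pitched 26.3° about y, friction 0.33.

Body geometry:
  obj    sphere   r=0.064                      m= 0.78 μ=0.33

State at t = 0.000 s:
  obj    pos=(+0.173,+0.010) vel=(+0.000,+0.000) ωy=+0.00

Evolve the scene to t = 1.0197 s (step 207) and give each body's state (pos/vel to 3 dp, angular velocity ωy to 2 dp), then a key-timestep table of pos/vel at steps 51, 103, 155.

State at t = 1.0197 s:
  obj    pos=(+2.237,-1.010) vel=(+4.047,-2.000) ωy=+70.53

Key-timestep trajectory:
   step    t(s)  obj.x    obj.z    obj.vx   obj.vz 
     51  0.2512   +0.298  -0.052  +0.997  -0.493
    103  0.5074   +0.684  -0.242  +2.014  -0.995
    155  0.7635   +1.330  -0.562  +3.031  -1.498


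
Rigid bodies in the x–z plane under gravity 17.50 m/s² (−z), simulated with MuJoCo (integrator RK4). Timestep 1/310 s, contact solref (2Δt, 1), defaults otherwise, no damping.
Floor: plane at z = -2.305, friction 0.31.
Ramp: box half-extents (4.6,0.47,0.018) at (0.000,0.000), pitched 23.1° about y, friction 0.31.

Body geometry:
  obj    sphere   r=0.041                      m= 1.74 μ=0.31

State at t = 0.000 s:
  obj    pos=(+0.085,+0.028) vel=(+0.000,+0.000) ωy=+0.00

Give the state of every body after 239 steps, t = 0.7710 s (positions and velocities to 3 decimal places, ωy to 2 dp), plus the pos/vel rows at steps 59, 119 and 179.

State at t = 0.7710 s:
  obj    pos=(+1.426,-0.544) vel=(+3.478,-1.483) ωy=+92.21

Key-timestep trajectory:
   step    t(s)  obj.x    obj.z    obj.vx   obj.vz 
     59  0.1903   +0.167  -0.007  +0.859  -0.366
    119  0.3839   +0.417  -0.114  +1.732  -0.739
    179  0.5774   +0.837  -0.293  +2.605  -1.111


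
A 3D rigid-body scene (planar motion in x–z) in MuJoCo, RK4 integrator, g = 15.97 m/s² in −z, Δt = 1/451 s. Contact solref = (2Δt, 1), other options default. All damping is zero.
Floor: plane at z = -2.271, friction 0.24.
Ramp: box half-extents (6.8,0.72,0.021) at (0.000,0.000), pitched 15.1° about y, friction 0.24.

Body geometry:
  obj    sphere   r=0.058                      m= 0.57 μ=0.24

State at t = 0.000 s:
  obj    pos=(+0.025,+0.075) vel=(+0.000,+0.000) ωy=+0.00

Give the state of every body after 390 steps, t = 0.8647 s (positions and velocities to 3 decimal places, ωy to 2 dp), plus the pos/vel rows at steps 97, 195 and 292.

State at t = 0.8647 s:
  obj    pos=(+1.098,-0.214) vel=(+2.481,-0.669) ωy=+44.30

Key-timestep trajectory:
   step    t(s)  obj.x    obj.z    obj.vx   obj.vz 
     97  0.2151   +0.091  +0.057  +0.617  -0.167
    195  0.4324   +0.293  +0.003  +1.241  -0.335
    292  0.6475   +0.626  -0.087  +1.858  -0.501


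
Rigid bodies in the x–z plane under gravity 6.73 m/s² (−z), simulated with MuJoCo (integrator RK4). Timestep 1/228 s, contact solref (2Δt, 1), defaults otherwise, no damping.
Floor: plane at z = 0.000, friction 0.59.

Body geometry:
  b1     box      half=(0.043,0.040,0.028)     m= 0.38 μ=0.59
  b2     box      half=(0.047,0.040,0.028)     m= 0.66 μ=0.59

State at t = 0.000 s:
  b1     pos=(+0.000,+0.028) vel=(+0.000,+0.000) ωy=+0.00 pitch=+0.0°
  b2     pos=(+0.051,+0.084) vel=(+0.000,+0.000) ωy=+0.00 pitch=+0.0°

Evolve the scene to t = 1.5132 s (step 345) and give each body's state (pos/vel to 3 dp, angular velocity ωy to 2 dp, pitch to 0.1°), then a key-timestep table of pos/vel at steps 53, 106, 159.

State at t = 1.5132 s:
  b1     pos=(+0.000,+0.028) vel=(+0.000,+0.000) ωy=+0.00 pitch=+0.0°
  b2     pos=(+0.097,+0.047) vel=(+0.000,+0.000) ωy=+0.00 pitch=+90.0°

Key-timestep trajectory:
   step    t(s)  b1.x    b1.z    b1.vx   b1.vz   b2.x    b2.z    b2.vx   b2.vz 
     53  0.2325   +0.000  +0.028  +0.000  +0.000   +0.074  +0.057  +0.168  -0.497
    106  0.4649   +0.000  +0.028  +0.000  +0.000   +0.112  +0.053  -0.011  -0.003
    159  0.6974   +0.000  +0.028  +0.000  +0.000   +0.093  +0.049  +0.048  -0.024


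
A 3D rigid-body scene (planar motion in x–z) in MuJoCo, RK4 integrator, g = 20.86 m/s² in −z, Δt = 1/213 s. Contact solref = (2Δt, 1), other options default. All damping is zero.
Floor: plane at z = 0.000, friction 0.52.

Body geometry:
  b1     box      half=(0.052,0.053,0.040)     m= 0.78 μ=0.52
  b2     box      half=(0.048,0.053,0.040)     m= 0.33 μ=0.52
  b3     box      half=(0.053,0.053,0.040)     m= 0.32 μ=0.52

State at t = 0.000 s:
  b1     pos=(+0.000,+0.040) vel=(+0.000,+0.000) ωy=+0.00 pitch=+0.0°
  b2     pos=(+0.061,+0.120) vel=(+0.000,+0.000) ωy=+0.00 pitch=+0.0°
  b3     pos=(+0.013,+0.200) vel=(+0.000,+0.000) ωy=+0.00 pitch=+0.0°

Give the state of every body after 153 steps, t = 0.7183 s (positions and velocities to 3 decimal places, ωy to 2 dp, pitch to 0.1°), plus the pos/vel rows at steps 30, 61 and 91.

State at t = 0.7183 s:
  b1     pos=(+0.000,+0.040) vel=(+0.000,+0.000) ωy=+0.00 pitch=+0.0°
  b2     pos=(+0.109,+0.048) vel=(+0.000,+0.000) ωy=+0.00 pitch=+90.0°
  b3     pos=(-0.128,+0.040) vel=(+0.000,+0.000) ωy=+0.00 pitch=+180.0°

Key-timestep trajectory:
   step    t(s)  b1.x    b1.z    b1.vx   b1.vz   b2.x    b2.z    b2.vx   b2.vz   b3.x    b3.z    b3.vx   b3.vz 
     30  0.1408   +0.000  +0.040  +0.000  +0.000   +0.061  +0.120  +0.000  +0.000   +0.010  +0.200  -0.055  -0.004
     61  0.2864   +0.000  +0.040  +0.000  +0.000   +0.061  +0.120  +0.020  -0.004   -0.019  +0.184  -0.388  -0.535
     91  0.4272   +0.000  +0.040  +0.000  +0.000   +0.095  +0.088  +0.406  -0.934   -0.100  +0.106  -0.698  -0.978


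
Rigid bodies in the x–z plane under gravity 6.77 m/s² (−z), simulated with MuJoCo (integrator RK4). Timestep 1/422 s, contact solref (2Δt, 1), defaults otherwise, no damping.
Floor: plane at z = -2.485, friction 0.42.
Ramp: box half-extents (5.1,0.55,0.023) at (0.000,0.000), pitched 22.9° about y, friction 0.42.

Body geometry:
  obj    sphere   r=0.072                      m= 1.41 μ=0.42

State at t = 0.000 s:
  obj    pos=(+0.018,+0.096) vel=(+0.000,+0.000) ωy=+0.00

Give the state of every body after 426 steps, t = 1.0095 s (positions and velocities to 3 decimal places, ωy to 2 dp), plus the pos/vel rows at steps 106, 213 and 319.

State at t = 1.0095 s:
  obj    pos=(+0.901,-0.278) vel=(+1.750,-0.739) ωy=+26.38

Key-timestep trajectory:
   step    t(s)  obj.x    obj.z    obj.vx   obj.vz 
    106  0.2512   +0.073  +0.072  +0.435  -0.184
    213  0.5047   +0.239  +0.002  +0.875  -0.370
    319  0.7559   +0.513  -0.114  +1.310  -0.554


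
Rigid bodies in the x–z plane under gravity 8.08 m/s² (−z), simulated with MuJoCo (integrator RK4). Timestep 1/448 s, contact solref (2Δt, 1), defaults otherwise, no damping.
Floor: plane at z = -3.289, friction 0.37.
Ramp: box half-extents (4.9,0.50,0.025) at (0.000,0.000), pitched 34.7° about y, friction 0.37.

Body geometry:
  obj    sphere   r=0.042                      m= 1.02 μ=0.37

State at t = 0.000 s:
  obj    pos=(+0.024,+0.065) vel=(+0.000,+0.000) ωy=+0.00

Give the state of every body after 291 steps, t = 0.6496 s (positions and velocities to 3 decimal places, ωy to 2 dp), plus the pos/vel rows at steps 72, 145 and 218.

State at t = 0.6496 s:
  obj    pos=(+0.594,-0.330) vel=(+1.755,-1.215) ωy=+50.81

Key-timestep trajectory:
   step    t(s)  obj.x    obj.z    obj.vx   obj.vz 
     72  0.1607   +0.059  +0.041  +0.434  -0.301
    145  0.3237   +0.165  -0.033  +0.874  -0.605
    218  0.4866   +0.344  -0.157  +1.314  -0.910


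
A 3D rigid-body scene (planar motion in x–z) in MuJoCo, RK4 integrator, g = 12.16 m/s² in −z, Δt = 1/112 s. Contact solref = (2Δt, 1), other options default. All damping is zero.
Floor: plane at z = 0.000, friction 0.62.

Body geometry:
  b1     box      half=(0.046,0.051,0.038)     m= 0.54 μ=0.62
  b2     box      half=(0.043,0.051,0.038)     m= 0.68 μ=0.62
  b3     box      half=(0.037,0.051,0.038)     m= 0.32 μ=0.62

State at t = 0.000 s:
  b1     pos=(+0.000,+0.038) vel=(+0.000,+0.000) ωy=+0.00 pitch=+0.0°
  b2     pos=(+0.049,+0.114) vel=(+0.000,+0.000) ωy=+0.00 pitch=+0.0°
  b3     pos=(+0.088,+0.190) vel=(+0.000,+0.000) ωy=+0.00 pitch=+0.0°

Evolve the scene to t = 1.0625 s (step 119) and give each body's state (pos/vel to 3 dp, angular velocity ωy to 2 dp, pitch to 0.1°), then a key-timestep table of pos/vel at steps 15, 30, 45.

State at t = 1.0625 s:
  b1     pos=(+0.000,+0.038) vel=(+0.000,+0.000) ωy=+0.00 pitch=+0.0°
  b2     pos=(+0.095,+0.043) vel=(+0.000,+0.000) ωy=+0.00 pitch=+90.0°
  b3     pos=(+0.216,+0.037) vel=(+0.000,+0.000) ωy=+0.00 pitch=+90.0°

Key-timestep trajectory:
   step    t(s)  b1.x    b1.z    b1.vx   b1.vz   b2.x    b2.z    b2.vx   b2.vz   b3.x    b3.z    b3.vx   b3.vz 
     15  0.1339   +0.000  +0.038  -0.002  +0.000   +0.060  +0.111  +0.179  -0.065   +0.119  +0.173  +0.501  -0.351
     30  0.2679   +0.000  +0.038  +0.000  +0.000   +0.096  +0.052  +0.304  -1.122   +0.202  +0.037  +0.928  -0.819
     45  0.4018   +0.000  +0.038  +0.000  +0.000   +0.095  +0.043  -0.003  +0.006   +0.216  +0.037  -0.221  -0.208


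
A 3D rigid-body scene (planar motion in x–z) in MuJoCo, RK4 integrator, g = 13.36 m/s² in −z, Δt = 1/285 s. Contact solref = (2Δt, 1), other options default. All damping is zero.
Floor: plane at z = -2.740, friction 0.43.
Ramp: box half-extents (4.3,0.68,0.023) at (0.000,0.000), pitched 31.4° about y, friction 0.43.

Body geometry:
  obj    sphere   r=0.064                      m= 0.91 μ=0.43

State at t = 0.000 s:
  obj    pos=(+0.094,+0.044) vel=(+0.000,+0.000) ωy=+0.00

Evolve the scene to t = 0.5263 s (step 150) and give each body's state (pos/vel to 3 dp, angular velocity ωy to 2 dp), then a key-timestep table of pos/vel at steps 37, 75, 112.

State at t = 0.5263 s:
  obj    pos=(+0.682,-0.314) vel=(+2.234,-1.363) ωy=+40.88

Key-timestep trajectory:
   step    t(s)  obj.x    obj.z    obj.vx   obj.vz 
     37  0.1298   +0.130  +0.023  +0.551  -0.336
     75  0.2632   +0.241  -0.045  +1.117  -0.682
    112  0.3930   +0.422  -0.156  +1.668  -1.018


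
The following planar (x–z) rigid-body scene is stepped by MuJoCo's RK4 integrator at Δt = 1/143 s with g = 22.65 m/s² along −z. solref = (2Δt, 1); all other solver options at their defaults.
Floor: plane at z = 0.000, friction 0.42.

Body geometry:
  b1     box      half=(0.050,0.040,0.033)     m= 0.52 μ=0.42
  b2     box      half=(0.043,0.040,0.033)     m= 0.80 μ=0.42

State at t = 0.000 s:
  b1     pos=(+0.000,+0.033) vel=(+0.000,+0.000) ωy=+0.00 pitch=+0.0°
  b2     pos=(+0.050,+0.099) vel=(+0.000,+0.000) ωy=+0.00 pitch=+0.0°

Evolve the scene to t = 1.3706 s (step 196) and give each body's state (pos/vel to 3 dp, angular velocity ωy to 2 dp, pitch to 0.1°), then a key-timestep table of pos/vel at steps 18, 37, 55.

State at t = 1.3706 s:
  b1     pos=(+0.000,+0.033) vel=(+0.000,+0.000) ωy=+0.00 pitch=+0.0°
  b2     pos=(+0.094,+0.043) vel=(+0.000,+0.000) ωy=+0.00 pitch=+90.0°

Key-timestep trajectory:
   step    t(s)  b1.x    b1.z    b1.vx   b1.vz   b2.x    b2.z    b2.vx   b2.vz 
     18  0.1259   +0.000  +0.033  +0.000  +0.000   +0.050  +0.099  +0.009  +0.000
     37  0.2587   +0.000  +0.033  -0.001  +0.000   +0.056  +0.098  +0.112  -0.019
     55  0.3846   +0.000  +0.033  +0.000  +0.000   +0.093  +0.048  +0.405  -1.385


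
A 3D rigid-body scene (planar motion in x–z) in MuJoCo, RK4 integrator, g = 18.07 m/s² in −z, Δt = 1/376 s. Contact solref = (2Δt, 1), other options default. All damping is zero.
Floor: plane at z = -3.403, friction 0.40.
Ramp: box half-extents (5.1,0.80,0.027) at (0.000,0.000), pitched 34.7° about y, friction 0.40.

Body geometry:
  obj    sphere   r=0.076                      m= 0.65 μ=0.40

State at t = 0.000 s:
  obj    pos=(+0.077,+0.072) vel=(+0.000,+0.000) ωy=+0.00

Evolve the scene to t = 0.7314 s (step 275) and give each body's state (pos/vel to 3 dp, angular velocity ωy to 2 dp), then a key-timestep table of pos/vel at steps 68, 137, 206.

State at t = 0.7314 s:
  obj    pos=(+1.693,-1.047) vel=(+4.418,-3.059) ωy=+70.70

Key-timestep trajectory:
   step    t(s)  obj.x    obj.z    obj.vx   obj.vz 
     68  0.1809   +0.176  +0.004  +1.093  -0.757
    137  0.3644   +0.478  -0.206  +2.201  -1.524
    206  0.5479   +0.984  -0.556  +3.310  -2.292


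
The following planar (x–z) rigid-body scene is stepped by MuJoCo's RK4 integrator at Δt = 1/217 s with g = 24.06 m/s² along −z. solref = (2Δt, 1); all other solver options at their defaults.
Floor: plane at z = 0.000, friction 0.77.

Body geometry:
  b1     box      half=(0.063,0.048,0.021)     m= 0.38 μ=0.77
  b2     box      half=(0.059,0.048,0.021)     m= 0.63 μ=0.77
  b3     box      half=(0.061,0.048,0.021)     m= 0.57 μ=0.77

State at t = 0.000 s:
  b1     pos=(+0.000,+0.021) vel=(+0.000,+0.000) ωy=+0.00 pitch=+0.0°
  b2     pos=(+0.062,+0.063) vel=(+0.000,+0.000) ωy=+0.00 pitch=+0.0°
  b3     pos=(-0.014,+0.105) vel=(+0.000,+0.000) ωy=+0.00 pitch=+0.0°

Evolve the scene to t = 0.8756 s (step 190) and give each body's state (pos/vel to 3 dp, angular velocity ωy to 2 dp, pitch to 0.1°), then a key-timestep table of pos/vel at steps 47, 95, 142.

State at t = 0.8756 s:
  b1     pos=(+0.000,+0.021) vel=(+0.000,+0.000) ωy=+0.00 pitch=+0.0°
  b2     pos=(+0.063,+0.063) vel=(+0.000,+0.000) ωy=+0.00 pitch=+0.0°
  b3     pos=(-0.025,+0.090) vel=(-0.008,-0.005) ωy=+0.00 pitch=-32.1°

Key-timestep trajectory:
   step    t(s)  b1.x    b1.z    b1.vx   b1.vz   b2.x    b2.z    b2.vx   b2.vz   b3.x    b3.z    b3.vx   b3.vz 
     47  0.2166   +0.000  +0.021  +0.000  +0.000   +0.062  +0.063  +0.001  +0.000   -0.022  +0.092  -0.002  -0.001
     95  0.4378   +0.000  +0.021  +0.000  +0.000   +0.063  +0.063  +0.001  +0.000   -0.022  +0.092  -0.002  -0.001
    142  0.6544   +0.000  +0.021  +0.000  +0.000   +0.063  +0.063  +0.000  +0.000   -0.024  +0.091  -0.008  -0.005


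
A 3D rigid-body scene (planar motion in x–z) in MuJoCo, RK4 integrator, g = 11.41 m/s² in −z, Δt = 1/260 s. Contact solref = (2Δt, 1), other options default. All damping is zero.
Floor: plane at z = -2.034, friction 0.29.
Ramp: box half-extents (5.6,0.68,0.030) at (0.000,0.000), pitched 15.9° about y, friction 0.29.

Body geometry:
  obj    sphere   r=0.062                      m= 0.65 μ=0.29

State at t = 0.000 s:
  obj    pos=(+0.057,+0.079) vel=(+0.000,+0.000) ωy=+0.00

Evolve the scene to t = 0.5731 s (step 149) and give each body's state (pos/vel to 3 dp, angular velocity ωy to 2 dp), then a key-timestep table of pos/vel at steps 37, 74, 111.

State at t = 0.5731 s:
  obj    pos=(+0.410,-0.021) vel=(+1.231,-0.351) ωy=+20.63

Key-timestep trajectory:
   step    t(s)  obj.x    obj.z    obj.vx   obj.vz 
     37  0.1423   +0.079  +0.073  +0.306  -0.087
     74  0.2846   +0.144  +0.055  +0.611  -0.174
    111  0.4269   +0.253  +0.024  +0.917  -0.261


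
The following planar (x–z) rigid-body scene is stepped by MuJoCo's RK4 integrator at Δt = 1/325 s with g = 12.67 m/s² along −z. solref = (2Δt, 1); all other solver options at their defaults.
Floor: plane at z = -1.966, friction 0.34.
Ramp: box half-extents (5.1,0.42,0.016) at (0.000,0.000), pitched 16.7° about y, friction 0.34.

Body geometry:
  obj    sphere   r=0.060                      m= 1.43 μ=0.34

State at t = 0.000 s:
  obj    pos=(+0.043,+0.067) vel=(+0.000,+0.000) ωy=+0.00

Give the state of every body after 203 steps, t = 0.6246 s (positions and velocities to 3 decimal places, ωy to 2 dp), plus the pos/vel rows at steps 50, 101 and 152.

State at t = 0.6246 s:
  obj    pos=(+0.529,-0.079) vel=(+1.556,-0.467) ωy=+27.07

Key-timestep trajectory:
   step    t(s)  obj.x    obj.z    obj.vx   obj.vz 
     50  0.1538   +0.072  +0.058  +0.383  -0.115
    101  0.3108   +0.163  +0.030  +0.774  -0.232
    152  0.4677   +0.315  -0.015  +1.165  -0.350


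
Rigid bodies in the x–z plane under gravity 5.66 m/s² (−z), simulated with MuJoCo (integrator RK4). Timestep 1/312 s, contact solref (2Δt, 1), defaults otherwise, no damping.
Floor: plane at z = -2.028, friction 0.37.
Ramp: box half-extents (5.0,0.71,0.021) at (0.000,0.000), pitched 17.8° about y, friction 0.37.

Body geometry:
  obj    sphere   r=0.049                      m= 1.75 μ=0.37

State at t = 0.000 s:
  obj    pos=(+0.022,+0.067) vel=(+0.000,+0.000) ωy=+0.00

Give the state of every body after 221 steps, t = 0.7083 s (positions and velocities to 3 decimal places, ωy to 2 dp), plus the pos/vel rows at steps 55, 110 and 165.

State at t = 0.7083 s:
  obj    pos=(+0.317,-0.028) vel=(+0.834,-0.268) ωy=+17.86

Key-timestep trajectory:
   step    t(s)  obj.x    obj.z    obj.vx   obj.vz 
     55  0.1763   +0.040  +0.061  +0.207  -0.067
    110  0.3526   +0.095  +0.043  +0.415  -0.133
    165  0.5288   +0.186  +0.014  +0.622  -0.200


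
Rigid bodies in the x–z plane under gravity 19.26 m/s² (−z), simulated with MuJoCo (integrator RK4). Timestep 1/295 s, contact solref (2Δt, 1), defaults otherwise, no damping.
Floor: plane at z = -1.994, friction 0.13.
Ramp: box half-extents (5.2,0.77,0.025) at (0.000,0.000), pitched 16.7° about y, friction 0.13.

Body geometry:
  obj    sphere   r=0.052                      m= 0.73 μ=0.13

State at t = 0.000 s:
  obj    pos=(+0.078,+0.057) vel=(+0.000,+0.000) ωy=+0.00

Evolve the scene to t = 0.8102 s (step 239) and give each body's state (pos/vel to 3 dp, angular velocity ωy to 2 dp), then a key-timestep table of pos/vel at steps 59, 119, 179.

State at t = 0.8102 s:
  obj    pos=(+1.321,-0.316) vel=(+3.068,-0.920) ωy=+61.58

Key-timestep trajectory:
   step    t(s)  obj.x    obj.z    obj.vx   obj.vz 
     59  0.2000   +0.154  +0.034  +0.758  -0.227
    119  0.4034   +0.386  -0.035  +1.528  -0.458
    179  0.6068   +0.775  -0.152  +2.298  -0.689


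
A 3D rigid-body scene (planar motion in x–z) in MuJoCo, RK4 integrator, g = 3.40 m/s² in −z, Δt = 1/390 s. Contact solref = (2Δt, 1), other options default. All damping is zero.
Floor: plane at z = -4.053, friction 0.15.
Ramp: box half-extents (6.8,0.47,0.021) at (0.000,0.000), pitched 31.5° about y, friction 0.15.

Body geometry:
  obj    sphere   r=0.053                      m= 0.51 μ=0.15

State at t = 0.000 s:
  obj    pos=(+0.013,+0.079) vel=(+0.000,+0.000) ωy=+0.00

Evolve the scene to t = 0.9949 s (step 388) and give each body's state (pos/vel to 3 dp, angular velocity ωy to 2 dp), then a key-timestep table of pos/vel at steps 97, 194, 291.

State at t = 0.9949 s:
  obj    pos=(+0.579,-0.268) vel=(+1.137,-0.699) ωy=+20.39

Key-timestep trajectory:
   step    t(s)  obj.x    obj.z    obj.vx   obj.vz 
     97  0.2487   +0.048  +0.057  +0.285  -0.174
    194  0.4974   +0.154  -0.008  +0.569  -0.349
    291  0.7462   +0.331  -0.116  +0.857  -0.515


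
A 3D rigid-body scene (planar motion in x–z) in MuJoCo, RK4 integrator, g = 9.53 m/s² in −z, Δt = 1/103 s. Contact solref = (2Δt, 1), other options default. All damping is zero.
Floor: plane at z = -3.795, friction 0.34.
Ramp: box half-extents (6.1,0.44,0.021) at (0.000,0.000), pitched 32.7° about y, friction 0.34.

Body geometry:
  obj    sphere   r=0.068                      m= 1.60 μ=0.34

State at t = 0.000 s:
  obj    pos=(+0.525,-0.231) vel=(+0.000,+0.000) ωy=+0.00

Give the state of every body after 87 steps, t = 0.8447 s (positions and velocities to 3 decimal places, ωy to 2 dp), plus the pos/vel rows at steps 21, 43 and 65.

State at t = 0.8447 s:
  obj    pos=(+1.629,-0.940) vel=(+2.614,-1.678) ωy=+45.66

Key-timestep trajectory:
   step    t(s)  obj.x    obj.z    obj.vx   obj.vz 
     21  0.2039   +0.589  -0.273  +0.631  -0.405
     43  0.4175   +0.795  -0.404  +1.292  -0.830
     65  0.6311   +1.141  -0.627  +1.953  -1.254


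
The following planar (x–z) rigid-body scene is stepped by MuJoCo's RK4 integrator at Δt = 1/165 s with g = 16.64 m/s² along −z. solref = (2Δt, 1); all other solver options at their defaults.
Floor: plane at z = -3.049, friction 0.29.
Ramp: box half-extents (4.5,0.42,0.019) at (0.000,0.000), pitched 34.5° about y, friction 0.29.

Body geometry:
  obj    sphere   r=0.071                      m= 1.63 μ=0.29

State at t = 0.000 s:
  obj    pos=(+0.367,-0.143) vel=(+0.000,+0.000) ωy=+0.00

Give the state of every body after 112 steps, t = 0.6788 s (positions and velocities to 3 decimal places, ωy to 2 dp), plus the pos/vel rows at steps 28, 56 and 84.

State at t = 0.6788 s:
  obj    pos=(+1.646,-1.022) vel=(+3.766,-2.589) ωy=+64.33

Key-timestep trajectory:
   step    t(s)  obj.x    obj.z    obj.vx   obj.vz 
     28  0.1697   +0.447  -0.198  +0.942  -0.647
     56  0.3394   +0.687  -0.363  +1.884  -1.295
     84  0.5091   +1.086  -0.637  +2.825  -1.942


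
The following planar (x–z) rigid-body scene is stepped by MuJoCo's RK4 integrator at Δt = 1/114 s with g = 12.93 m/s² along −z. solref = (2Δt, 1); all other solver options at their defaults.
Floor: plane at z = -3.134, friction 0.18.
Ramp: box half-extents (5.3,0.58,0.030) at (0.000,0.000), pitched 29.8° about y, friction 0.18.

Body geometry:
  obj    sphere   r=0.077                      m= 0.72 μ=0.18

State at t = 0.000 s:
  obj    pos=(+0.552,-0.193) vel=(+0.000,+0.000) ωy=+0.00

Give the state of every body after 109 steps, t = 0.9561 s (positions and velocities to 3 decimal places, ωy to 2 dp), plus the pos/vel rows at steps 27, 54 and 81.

State at t = 0.9561 s:
  obj    pos=(+2.373,-1.236) vel=(+3.809,-2.181) ωy=+56.96

Key-timestep trajectory:
   step    t(s)  obj.x    obj.z    obj.vx   obj.vz 
     27  0.2368   +0.664  -0.257  +0.944  -0.541
     54  0.4737   +0.999  -0.449  +1.887  -1.081
     81  0.7105   +1.558  -0.769  +2.831  -1.621


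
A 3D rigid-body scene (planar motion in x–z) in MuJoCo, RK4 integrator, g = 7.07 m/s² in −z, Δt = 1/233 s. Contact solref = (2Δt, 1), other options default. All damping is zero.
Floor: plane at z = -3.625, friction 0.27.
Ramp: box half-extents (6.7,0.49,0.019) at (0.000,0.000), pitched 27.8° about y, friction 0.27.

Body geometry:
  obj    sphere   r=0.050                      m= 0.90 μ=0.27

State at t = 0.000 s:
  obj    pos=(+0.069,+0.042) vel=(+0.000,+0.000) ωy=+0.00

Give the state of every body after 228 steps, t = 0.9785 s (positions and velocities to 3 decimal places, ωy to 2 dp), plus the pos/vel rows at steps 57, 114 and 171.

State at t = 0.9785 s:
  obj    pos=(+1.066,-0.484) vel=(+2.039,-1.075) ωy=+46.09

Key-timestep trajectory:
   step    t(s)  obj.x    obj.z    obj.vx   obj.vz 
     57  0.2446   +0.131  +0.009  +0.510  -0.269
    114  0.4893   +0.318  -0.090  +1.019  -0.537
    171  0.7339   +0.630  -0.254  +1.529  -0.806


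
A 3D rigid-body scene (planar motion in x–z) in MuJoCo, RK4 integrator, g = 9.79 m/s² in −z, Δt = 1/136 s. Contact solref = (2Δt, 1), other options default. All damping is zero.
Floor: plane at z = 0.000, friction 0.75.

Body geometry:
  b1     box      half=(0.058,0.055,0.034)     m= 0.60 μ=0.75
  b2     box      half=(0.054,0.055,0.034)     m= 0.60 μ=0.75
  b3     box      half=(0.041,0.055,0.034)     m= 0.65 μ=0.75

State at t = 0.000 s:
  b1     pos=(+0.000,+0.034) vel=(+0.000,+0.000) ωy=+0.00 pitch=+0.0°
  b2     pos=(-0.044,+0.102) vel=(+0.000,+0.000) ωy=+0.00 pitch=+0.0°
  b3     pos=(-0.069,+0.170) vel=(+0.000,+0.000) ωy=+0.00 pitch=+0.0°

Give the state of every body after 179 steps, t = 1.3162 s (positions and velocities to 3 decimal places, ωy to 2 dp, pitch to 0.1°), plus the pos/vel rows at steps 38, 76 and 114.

State at t = 1.3162 s:
  b1     pos=(+0.000,+0.034) vel=(+0.000,+0.000) ωy=+0.00 pitch=+0.0°
  b2     pos=(-0.098,+0.054) vel=(+0.000,+0.000) ωy=+0.00 pitch=-90.0°
  b3     pos=(-0.188,+0.041) vel=(+0.000,+0.000) ωy=+0.00 pitch=-90.0°

Key-timestep trajectory:
   step    t(s)  b1.x    b1.z    b1.vx   b1.vz   b2.x    b2.z    b2.vx   b2.vz   b3.x    b3.z    b3.vx   b3.vz 
     38  0.2794   +0.000  +0.034  +0.000  +0.000   -0.045  +0.102  -0.002  +0.001   -0.071  +0.169  -0.004  -0.001
     76  0.5588   +0.000  +0.034  +0.000  +0.000   -0.046  +0.102  -0.016  +0.005   -0.075  +0.169  -0.046  -0.008
    114  0.8382   +0.000  +0.034  +0.001  +0.000   -0.070  +0.102  -0.229  -0.079   -0.133  +0.138  -0.462  -0.511
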